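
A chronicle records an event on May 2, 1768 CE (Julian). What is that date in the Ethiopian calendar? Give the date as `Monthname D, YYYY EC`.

Ginbot 7, 1760 EC

Julian Day Number of the source date = 2366942.
Converting JDN 2366942 to the Ethiopian calendar gives 7 Ginbot 1760 EC.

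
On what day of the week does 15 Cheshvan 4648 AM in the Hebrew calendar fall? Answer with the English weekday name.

Equivalently 8 November 887 Gregorian, JDN 2045342.
2045342 ≡ 5 (mod 7); counting from Monday = 0 gives Saturday.

Saturday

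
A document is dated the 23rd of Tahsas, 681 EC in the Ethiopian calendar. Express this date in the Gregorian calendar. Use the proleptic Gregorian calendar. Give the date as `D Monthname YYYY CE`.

22 December 688 CE

Both dates share Julian Day Number 1972703; in the Gregorian calendar that is 22 December 688 CE.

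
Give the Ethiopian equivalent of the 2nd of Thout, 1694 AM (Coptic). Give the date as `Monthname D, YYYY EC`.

Meskerem 2, 1970 EC

The source date corresponds to 12 September 1977 in the Gregorian calendar (JDN 2443399).
That day falls on 2 Meskerem 1970 EC in the Ethiopian calendar.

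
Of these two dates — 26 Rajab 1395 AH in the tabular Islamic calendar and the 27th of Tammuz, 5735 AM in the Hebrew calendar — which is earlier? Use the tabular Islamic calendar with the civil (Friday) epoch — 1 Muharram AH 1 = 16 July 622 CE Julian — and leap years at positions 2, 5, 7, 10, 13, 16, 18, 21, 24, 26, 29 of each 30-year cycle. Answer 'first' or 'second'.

second

Converting both to JDN: 2442629 vs 2442600; the smaller is the second.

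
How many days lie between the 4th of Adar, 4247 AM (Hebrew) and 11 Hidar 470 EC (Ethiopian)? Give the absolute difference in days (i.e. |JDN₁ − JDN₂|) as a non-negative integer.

First date → JDN 1898979; second date → JDN 1895593.
The interval is |1898979 − 1895593| = 3386 days.

3386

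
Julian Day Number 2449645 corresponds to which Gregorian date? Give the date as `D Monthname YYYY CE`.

Counting from JDN 2299161 = 15 Oct 1582 gives an offset of 150484 days.

19 October 1994 CE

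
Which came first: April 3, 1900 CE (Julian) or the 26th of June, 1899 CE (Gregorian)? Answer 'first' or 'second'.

The two dates have Julian Day Numbers 2415126 and 2414832 respectively.
Since 2414832 < 2415126, the second date comes first.

second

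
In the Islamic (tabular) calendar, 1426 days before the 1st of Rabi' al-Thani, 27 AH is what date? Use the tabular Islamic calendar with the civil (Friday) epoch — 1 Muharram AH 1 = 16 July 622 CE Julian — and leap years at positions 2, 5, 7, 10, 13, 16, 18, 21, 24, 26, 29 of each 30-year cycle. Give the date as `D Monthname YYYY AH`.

The starting date is JDN 1957743; 1957743 − 1426 = 1956317.
JDN 1956317 corresponds to 23 Rabi' al-Awwal 23 AH.

23 Rabi' al-Awwal 23 AH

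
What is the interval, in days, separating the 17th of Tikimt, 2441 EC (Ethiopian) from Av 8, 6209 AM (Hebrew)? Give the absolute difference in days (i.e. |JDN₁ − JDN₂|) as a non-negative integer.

JDN of the first date = 2615477.
JDN of the second date = 2615748.
|2615748 − 2615477| = 271.

271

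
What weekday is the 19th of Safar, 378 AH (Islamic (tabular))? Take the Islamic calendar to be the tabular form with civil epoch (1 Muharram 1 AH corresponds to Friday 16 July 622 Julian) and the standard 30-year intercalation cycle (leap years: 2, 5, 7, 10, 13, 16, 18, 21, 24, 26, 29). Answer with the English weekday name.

Friday

Equivalently 13 June 988 Gregorian, JDN 2082084.
2082084 ≡ 4 (mod 7); counting from Monday = 0 gives Friday.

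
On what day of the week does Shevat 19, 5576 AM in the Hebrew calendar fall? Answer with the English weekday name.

Sunday

In the Gregorian calendar this is 18 February 1816 (JDN 2384388).
Since JDN mod 7 = 6 (0 = Monday), the day is Sunday.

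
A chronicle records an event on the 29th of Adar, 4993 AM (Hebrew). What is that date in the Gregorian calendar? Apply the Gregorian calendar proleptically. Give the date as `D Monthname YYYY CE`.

Julian Day Number of the source date = 2171482.
Converting JDN 2171482 to the Gregorian calendar gives 19 March 1233 CE.

19 March 1233 CE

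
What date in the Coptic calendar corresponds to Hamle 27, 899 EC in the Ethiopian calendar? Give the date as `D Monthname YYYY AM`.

27 Epip 623 AM

The source date corresponds to 26 July 907 in the proleptic Gregorian calendar (JDN 2052541).
That day falls on 27 Epip 623 AM in the Coptic calendar.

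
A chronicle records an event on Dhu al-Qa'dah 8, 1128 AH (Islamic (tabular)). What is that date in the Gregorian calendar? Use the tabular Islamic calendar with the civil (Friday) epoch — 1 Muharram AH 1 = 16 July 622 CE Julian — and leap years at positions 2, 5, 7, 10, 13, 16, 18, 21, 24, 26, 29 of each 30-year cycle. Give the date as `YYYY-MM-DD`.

Both dates share Julian Day Number 2348113; in the Gregorian calendar that is 24 October 1716 CE.

1716-10-24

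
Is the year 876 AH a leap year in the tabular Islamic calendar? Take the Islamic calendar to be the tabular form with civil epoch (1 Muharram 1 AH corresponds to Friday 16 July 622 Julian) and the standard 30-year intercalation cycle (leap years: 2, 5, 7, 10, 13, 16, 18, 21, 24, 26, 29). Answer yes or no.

Year 876 AH is year 6 of its 30-year cycle; leap positions are 2, 5, 7, 10, 13, 16, 18, 21, 24, 26, 29, so it is a common year (354 days).

no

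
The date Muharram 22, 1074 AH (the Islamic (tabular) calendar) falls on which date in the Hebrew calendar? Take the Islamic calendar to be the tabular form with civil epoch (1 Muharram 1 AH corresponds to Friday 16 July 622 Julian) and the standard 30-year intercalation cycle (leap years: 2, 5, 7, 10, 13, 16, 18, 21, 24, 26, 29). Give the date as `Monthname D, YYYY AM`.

Av 23, 5423 AM

Julian Day Number of the source date = 2328696.
Converting JDN 2328696 to the Hebrew calendar gives 23 Av 5423 AM.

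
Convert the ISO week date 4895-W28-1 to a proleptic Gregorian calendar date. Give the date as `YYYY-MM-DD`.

4895-07-11

ISO week 1 of 4895 is the week containing the first Thursday of 4895.
Week 28, day 1 (Monday) lands on 4895-07-11.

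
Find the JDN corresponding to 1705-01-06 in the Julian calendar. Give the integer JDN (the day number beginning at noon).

2343815

In the Gregorian calendar the same day is 17 January 1705.
JDN 2299161 is 15 October 1582 CE (Gregorian); the target day is +44654 days from there, so JDN = 2343815.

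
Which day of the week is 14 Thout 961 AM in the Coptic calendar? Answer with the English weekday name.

Equivalently 18 September 1244 Gregorian, JDN 2175683.
2175683 ≡ 6 (mod 7); counting from Monday = 0 gives Sunday.

Sunday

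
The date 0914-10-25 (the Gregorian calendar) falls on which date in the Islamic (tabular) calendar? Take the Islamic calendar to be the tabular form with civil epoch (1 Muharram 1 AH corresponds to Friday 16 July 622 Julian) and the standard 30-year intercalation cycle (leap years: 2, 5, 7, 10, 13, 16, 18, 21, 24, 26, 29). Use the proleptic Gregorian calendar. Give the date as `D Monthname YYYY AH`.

Julian Day Number of the source date = 2055189.
Converting JDN 2055189 to the tabular Islamic calendar gives 27 Rabi' al-Awwal 302 AH.

27 Rabi' al-Awwal 302 AH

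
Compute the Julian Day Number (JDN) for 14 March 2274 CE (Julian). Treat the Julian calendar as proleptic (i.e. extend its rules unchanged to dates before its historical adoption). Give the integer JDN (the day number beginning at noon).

2551709

In the Gregorian calendar the same day is 29 March 2274.
JDN 2451545 is 1 January 2000 CE (Gregorian); the target day is +100164 days from there, so JDN = 2551709.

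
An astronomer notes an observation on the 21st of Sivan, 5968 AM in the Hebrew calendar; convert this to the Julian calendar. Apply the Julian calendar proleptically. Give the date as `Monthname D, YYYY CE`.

May 22, 2208 CE

The source date corresponds to 6 June 2208 in the Gregorian calendar (JDN 2527672).
That day falls on 22 May 2208 CE in the Julian calendar.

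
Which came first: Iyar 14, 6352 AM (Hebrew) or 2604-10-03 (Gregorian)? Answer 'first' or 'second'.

First date → JDN 2667907; second date → JDN 2672427.
JDN 2667907 < JDN 2672427, so the first date is earlier.

first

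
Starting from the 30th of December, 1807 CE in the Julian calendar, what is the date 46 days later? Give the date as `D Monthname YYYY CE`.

The starting date is JDN 2381428; 2381428 + 46 = 2381474.
JDN 2381474 corresponds to 14 February 1808 CE.

14 February 1808 CE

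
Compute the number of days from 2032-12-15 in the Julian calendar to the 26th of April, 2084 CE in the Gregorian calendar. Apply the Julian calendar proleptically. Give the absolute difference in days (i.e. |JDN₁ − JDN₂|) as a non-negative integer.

18747

JDN of the first date = 2463595.
JDN of the second date = 2482342.
|2482342 − 2463595| = 18747.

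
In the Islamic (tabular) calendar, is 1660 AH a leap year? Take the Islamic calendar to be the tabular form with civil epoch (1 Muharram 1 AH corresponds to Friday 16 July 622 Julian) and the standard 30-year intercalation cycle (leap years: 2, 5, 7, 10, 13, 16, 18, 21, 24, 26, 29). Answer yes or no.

yes

Year 1660 AH is year 10 of its 30-year cycle; leap positions are 2, 5, 7, 10, 13, 16, 18, 21, 24, 26, 29, so it is a leap year (355 days).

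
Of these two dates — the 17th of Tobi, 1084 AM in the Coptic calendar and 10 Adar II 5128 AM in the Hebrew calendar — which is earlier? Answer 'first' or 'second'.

The two dates have Julian Day Numbers 2220732 and 2220780 respectively.
Since 2220732 < 2220780, the first date comes first.

first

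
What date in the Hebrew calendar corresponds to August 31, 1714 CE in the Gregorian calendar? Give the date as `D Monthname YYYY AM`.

Julian Day Number of the source date = 2347328.
Converting JDN 2347328 to the Hebrew calendar gives 20 Elul 5474 AM.

20 Elul 5474 AM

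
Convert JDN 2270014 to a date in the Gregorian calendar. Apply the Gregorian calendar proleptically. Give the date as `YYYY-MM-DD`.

Counting from JDN 2299161 = 15 Oct 1582 gives an offset of -29147 days.

1502-12-27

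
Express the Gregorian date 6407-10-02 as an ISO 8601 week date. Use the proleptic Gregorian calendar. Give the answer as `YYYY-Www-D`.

The weekday is Tuesday (ISO weekday 2).
That Tuesday belongs to ISO week 40 of ISO year 6407.

6407-W40-2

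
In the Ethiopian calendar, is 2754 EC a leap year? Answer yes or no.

no

2754 mod 4 = 2; in the Ethiopian calendar a year is leap when year mod 4 = 3, so it is a common year.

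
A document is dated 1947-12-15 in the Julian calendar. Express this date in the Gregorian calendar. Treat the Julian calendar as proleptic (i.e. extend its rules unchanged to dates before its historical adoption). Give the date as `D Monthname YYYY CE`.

For dates in this range the Gregorian date is 13 days ahead of the Julian.
15 December 1947 Julian + 13 days → 28 December 1947 Gregorian.

28 December 1947 CE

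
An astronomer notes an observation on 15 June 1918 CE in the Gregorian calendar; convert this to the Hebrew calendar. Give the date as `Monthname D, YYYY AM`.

Julian Day Number of the source date = 2421760.
Converting JDN 2421760 to the Hebrew calendar gives 5 Tammuz 5678 AM.

Tammuz 5, 5678 AM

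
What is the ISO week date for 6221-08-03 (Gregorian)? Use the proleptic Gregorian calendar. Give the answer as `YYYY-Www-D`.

The weekday is Friday (ISO weekday 5).
That Friday belongs to ISO week 31 of ISO year 6221.

6221-W31-5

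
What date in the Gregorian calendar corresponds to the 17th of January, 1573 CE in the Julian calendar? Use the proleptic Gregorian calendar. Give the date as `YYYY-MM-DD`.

For dates in this range the Gregorian date is 10 days ahead of the Julian.
17 January 1573 Julian + 10 days → 27 January 1573 Gregorian.

1573-01-27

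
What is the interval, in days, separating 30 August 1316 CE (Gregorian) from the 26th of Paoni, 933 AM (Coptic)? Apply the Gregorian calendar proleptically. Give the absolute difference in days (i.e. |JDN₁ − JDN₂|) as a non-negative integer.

36223

JDN of the first date = 2201961.
JDN of the second date = 2165738.
|2165738 − 2201961| = 36223.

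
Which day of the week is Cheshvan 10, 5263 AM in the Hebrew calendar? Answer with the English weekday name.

Wednesday

Equivalently 22 October 1502 Gregorian, JDN 2269948.
Since JDN mod 7 = 2 (0 = Monday), the day is Wednesday.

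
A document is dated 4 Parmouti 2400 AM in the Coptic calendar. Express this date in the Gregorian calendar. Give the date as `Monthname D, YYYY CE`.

Julian Day Number of the source date = 2701478.
Converting JDN 2701478 to the Gregorian calendar gives 17 April 2684 CE.

April 17, 2684 CE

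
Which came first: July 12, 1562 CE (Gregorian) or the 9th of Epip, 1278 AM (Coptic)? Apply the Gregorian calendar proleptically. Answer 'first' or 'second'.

first

Converting both to JDN: 2291761 vs 2291762; the smaller is the first.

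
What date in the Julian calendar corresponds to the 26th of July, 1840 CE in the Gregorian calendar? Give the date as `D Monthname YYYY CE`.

14 July 1840 CE

For dates in this range the Gregorian date is 12 days ahead of the Julian.
26 July 1840 Gregorian − 12 days → 14 July 1840 Julian.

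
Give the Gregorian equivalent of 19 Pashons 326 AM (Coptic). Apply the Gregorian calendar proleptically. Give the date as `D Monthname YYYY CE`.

Julian Day Number of the source date = 1943994.
Converting JDN 1943994 to the Gregorian calendar gives 17 May 610 CE.

17 May 610 CE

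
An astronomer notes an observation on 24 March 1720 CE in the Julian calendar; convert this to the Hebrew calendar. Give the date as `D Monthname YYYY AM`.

25 Adar II 5480 AM

Julian Day Number of the source date = 2349371.
Converting JDN 2349371 to the Hebrew calendar gives 25 Adar II 5480 AM.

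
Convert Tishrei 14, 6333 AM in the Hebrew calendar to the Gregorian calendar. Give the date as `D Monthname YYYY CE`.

23 September 2572 CE

Both dates share Julian Day Number 2660730; in the Gregorian calendar that is 23 September 2572 CE.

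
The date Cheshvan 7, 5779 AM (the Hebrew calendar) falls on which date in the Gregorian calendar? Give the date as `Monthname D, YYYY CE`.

Julian Day Number of the source date = 2458408.
Converting JDN 2458408 to the Gregorian calendar gives 16 October 2018 CE.

October 16, 2018 CE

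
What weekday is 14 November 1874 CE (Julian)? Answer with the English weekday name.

This is JDN 2405854 (26 November 1874 Gregorian).
JDN 2405854 mod 7 = 3, and JDN 0 was a Monday, so this is a Thursday.

Thursday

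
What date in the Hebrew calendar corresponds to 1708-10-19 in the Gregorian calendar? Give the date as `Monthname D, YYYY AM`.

Julian Day Number of the source date = 2345186.
Converting JDN 2345186 to the Hebrew calendar gives 5 Cheshvan 5469 AM.

Cheshvan 5, 5469 AM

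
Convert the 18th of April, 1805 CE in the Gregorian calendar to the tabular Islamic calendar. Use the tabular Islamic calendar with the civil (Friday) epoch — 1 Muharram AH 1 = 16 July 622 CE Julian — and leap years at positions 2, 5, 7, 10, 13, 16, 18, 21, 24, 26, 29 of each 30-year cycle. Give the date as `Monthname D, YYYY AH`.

Muharram 18, 1220 AH

Julian Day Number of the source date = 2380430.
Converting JDN 2380430 to the tabular Islamic calendar gives 18 Muharram 1220 AH.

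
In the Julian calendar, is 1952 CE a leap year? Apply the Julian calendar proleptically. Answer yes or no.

yes

1952 mod 4 = 0, so it is a leap year in the Julian calendar.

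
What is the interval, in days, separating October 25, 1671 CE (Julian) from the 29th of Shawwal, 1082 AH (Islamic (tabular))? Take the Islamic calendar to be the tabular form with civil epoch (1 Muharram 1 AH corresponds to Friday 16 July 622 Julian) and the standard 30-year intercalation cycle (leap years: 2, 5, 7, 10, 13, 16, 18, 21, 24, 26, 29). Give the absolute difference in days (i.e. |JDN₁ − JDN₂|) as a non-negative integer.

116

First date → JDN 2331688; second date → JDN 2331804.
The interval is |2331688 − 2331804| = 116 days.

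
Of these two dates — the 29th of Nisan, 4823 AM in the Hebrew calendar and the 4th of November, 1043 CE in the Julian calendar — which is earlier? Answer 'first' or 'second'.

The two dates have Julian Day Numbers 2109409 and 2102321 respectively.
Since 2102321 < 2109409, the second date comes first.

second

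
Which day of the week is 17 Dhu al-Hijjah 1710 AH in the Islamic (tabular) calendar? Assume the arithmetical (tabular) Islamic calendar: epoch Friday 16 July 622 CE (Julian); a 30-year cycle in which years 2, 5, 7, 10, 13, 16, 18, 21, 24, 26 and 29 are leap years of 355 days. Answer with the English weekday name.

Equivalently 4 August 2281 Gregorian, JDN 2554394.
2554394 ≡ 3 (mod 7); counting from Monday = 0 gives Thursday.

Thursday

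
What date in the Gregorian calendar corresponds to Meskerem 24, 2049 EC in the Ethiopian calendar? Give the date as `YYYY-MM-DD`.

Julian Day Number of the source date = 2472276.
Converting JDN 2472276 to the Gregorian calendar gives 4 October 2056 CE.

2056-10-04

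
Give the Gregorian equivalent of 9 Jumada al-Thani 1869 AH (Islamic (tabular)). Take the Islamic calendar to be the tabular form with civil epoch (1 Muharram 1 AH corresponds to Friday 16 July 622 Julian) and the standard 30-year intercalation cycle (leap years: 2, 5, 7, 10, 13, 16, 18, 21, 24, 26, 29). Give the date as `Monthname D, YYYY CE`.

May 8, 2435 CE

Both dates share Julian Day Number 2610553; in the Gregorian calendar that is 8 May 2435 CE.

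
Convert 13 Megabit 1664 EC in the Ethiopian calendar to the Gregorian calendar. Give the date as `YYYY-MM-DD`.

Both dates share Julian Day Number 2331824; in the Gregorian calendar that is 19 March 1672 CE.

1672-03-19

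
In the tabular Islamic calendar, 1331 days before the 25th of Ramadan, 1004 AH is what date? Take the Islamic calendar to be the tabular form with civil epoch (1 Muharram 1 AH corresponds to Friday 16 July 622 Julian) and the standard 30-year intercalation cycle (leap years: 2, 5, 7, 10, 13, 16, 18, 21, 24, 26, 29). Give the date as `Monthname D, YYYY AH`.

Counting 1331 days back from JDN 2304130 reaches JDN 2302799, which is Dhu al-Hijjah 23, 1000 AH.

Dhu al-Hijjah 23, 1000 AH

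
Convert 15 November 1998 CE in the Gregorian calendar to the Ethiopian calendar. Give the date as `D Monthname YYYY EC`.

Julian Day Number of the source date = 2451133.
Converting JDN 2451133 to the Ethiopian calendar gives 6 Hidar 1991 EC.

6 Hidar 1991 EC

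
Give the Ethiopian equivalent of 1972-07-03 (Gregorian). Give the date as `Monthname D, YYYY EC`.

Sene 26, 1964 EC

Julian Day Number of the source date = 2441502.
Converting JDN 2441502 to the Ethiopian calendar gives 26 Sene 1964 EC.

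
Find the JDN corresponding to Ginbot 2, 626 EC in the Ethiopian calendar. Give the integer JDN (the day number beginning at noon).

1952743

Equivalently 30 April 634 (proleptic Gregorian).
JDN 2400001 is 17 November 1858 CE (Gregorian), MJD 0; the target day is −447258 days from there, so JDN = 1952743.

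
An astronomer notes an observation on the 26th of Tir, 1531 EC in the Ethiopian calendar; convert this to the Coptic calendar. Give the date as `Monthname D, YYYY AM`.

Tobi 26, 1255 AM

The source date corresponds to 31 January 1539 in the proleptic Gregorian calendar (JDN 2283198).
That day falls on 26 Tobi 1255 AM in the Coptic calendar.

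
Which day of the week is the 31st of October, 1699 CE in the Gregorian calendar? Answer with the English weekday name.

Saturday

Since JDN mod 7 = 5 (0 = Monday), the day is Saturday.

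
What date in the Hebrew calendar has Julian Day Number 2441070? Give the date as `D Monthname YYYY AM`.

The Gregorian equivalent of JDN 2441070 is 28 April 1971.
In the Hebrew calendar that day is 3 Iyar 5731 AM.

3 Iyar 5731 AM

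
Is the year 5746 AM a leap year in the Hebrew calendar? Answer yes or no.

Hebrew year 5746 is year 8 of its 19-year Metonic cycle; leap years are at positions 3, 6, 8, 11, 14, 17, 19, so it is a leap year (13 months).

yes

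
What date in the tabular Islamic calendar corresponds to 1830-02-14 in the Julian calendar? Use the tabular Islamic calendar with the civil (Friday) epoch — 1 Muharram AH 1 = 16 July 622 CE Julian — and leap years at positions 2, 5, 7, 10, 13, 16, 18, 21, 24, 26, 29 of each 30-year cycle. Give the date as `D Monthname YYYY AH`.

Julian Day Number of the source date = 2389510.
Converting JDN 2389510 to the tabular Islamic calendar gives 3 Ramadan 1245 AH.

3 Ramadan 1245 AH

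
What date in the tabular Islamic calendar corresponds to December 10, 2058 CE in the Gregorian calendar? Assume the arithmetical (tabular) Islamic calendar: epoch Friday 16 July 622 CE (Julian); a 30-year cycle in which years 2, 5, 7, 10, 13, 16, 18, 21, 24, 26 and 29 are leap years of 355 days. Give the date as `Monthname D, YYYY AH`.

Julian Day Number of the source date = 2473073.
Converting JDN 2473073 to the tabular Islamic calendar gives 23 Jumada al-Thani 1481 AH.

Jumada al-Thani 23, 1481 AH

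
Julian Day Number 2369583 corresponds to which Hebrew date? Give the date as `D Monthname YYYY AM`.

10 Av 5535 AM

The Gregorian equivalent of JDN 2369583 is 6 August 1775.
In the Hebrew calendar that day is 10 Av 5535 AM.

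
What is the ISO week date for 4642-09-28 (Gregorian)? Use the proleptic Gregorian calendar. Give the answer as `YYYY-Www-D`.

The weekday is Wednesday (ISO weekday 3).
That Wednesday belongs to ISO week 39 of ISO year 4642.

4642-W39-3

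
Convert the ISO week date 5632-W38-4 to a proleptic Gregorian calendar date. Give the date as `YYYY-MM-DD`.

ISO week 1 of 5632 is the week containing the first Thursday of 5632.
Week 38, day 4 (Thursday) lands on 5632-09-16.

5632-09-16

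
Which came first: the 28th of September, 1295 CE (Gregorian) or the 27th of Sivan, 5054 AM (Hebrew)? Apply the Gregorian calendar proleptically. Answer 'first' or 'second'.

second

Converting both to JDN: 2194320 vs 2193865; the smaller is the second.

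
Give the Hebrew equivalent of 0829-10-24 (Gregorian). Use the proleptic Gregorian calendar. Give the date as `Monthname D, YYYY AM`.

Both dates share Julian Day Number 2024143; in the Hebrew calendar that is 19 Cheshvan 4590 AM.

Cheshvan 19, 4590 AM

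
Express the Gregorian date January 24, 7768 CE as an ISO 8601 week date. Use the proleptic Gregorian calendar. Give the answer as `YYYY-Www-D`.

7768-W03-7

The weekday is Sunday (ISO weekday 7).
That Sunday belongs to ISO week 3 of ISO year 7768.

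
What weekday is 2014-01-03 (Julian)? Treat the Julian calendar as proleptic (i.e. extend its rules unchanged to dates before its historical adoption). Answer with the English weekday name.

Thursday

In the Gregorian calendar this is 16 January 2014 (JDN 2456674).
2456674 ≡ 3 (mod 7); counting from Monday = 0 gives Thursday.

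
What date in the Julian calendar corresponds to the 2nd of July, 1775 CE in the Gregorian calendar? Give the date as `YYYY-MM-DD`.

1775-06-21

The Julian–Gregorian offset here is 11 days (Julian trailing).
2 July 1775 Gregorian − 11 days → 21 June 1775 Julian.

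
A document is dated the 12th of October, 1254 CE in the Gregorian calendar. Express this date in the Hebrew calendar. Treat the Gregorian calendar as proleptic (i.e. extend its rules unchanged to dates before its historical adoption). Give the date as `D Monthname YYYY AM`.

22 Tishrei 5015 AM

Julian Day Number of the source date = 2179359.
Converting JDN 2179359 to the Hebrew calendar gives 22 Tishrei 5015 AM.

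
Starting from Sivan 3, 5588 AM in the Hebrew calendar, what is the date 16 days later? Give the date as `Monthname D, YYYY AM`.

Counting 16 days forward from JDN 2388859 reaches JDN 2388875, which is Sivan 19, 5588 AM.

Sivan 19, 5588 AM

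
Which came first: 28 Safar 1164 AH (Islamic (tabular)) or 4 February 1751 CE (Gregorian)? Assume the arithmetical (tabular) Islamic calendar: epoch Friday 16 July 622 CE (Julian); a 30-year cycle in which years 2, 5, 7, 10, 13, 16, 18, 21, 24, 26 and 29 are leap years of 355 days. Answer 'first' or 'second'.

Converting both to JDN: 2360625 vs 2360634; the smaller is the first.

first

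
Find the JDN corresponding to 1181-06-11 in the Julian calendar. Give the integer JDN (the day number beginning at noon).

2152580

In the proleptic Gregorian calendar the same day is 18 June 1181.
JDN 2451545 is 1 January 2000 CE (Gregorian); the target day is −298965 days from there, so JDN = 2152580.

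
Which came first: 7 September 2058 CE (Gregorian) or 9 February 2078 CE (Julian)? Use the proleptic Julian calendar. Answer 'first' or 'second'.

Converting both to JDN: 2472979 vs 2480087; the smaller is the first.

first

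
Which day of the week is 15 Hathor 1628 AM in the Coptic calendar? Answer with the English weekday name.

This is JDN 2419366 (25 November 1911 Gregorian).
2419366 ≡ 5 (mod 7); counting from Monday = 0 gives Saturday.

Saturday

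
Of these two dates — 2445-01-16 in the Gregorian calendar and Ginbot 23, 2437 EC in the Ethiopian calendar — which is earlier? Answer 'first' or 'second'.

first

Converting both to JDN: 2614094 vs 2614232; the smaller is the first.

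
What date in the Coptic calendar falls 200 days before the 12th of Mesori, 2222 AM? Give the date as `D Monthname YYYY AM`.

22 Tobi 2222 AM

JDN of the 12th of Mesori, 2222 AM = 2636591.
2636591 − 200 = 2636391.
JDN 2636391 in the Coptic calendar is 22 Tobi 2222 AM.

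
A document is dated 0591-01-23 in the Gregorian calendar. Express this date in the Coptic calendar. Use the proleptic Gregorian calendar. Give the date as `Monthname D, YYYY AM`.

Tobi 26, 307 AM

Both dates share Julian Day Number 1936941; in the Coptic calendar that is 26 Tobi 307 AM.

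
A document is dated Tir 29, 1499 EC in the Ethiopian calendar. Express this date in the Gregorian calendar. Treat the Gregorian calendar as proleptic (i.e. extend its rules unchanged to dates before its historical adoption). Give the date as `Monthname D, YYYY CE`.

February 3, 1507 CE

Julian Day Number of the source date = 2271513.
Converting JDN 2271513 to the Gregorian calendar gives 3 February 1507 CE.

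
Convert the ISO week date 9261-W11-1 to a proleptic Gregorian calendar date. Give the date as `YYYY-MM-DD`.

ISO week 1 of 9261 is the week containing the first Thursday of 9261.
Week 11, day 1 (Monday) lands on 9261-03-14.

9261-03-14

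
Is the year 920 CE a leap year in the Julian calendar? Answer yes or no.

yes

920 mod 4 = 0, so it is a leap year in the Julian calendar.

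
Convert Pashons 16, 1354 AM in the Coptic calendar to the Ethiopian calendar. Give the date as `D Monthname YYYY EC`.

16 Ginbot 1630 EC

Julian Day Number of the source date = 2319468.
Converting JDN 2319468 to the Ethiopian calendar gives 16 Ginbot 1630 EC.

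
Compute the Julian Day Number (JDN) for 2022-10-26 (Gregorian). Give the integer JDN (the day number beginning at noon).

JDN 2451545 is 1 January 2000 CE (Gregorian); the target day is +8334 days from there, so JDN = 2459879.

2459879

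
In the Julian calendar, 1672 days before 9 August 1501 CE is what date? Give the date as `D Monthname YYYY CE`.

10 January 1497 CE

JDN of 9 August 1501 CE = 2269519.
2269519 − 1672 = 2267847.
JDN 2267847 in the Julian calendar is 10 January 1497 CE.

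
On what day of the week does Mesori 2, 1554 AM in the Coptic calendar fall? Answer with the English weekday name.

Tuesday

In the Gregorian calendar this is 7 August 1838 (JDN 2392594).
2392594 ≡ 1 (mod 7); counting from Monday = 0 gives Tuesday.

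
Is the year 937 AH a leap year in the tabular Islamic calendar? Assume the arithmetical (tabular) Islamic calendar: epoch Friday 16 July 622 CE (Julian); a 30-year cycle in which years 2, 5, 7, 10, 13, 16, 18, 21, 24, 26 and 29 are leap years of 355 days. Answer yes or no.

yes

Year 937 AH is year 7 of its 30-year cycle; leap positions are 2, 5, 7, 10, 13, 16, 18, 21, 24, 26, 29, so it is a leap year (355 days).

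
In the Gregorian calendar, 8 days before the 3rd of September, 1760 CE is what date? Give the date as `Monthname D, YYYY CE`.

Counting 8 days back from JDN 2364133 reaches JDN 2364125, which is August 26, 1760 CE.

August 26, 1760 CE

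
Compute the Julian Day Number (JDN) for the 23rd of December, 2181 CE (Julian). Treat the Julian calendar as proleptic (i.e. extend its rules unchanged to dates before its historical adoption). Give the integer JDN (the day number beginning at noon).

Equivalently 6 January 2182 (Gregorian).
JDN 2451545 is 1 January 2000 CE (Gregorian); the target day is +66480 days from there, so JDN = 2518025.

2518025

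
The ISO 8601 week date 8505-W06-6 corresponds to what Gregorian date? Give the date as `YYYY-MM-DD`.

8505-02-07

ISO week 1 of 8505 is the week containing the first Thursday of 8505.
Week 6, day 6 (Saturday) lands on 8505-02-07.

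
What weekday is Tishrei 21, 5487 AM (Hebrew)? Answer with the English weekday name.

Wednesday

Equivalently 16 October 1726 Gregorian, JDN 2351757.
Since JDN mod 7 = 2 (0 = Monday), the day is Wednesday.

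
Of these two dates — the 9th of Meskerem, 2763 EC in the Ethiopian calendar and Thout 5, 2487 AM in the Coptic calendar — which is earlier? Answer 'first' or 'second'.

second

The two dates have Julian Day Numbers 2733049 and 2733045 respectively.
Since 2733045 < 2733049, the second date comes first.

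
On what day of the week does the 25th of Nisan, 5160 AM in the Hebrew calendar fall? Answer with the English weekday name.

Equivalently 29 April 1400 Gregorian, JDN 2232518.
JDN 2232518 mod 7 = 1, and JDN 0 was a Monday, so this is a Tuesday.

Tuesday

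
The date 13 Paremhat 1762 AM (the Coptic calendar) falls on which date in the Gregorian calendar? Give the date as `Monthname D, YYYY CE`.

Julian Day Number of the source date = 2468427.
Converting JDN 2468427 to the Gregorian calendar gives 22 March 2046 CE.

March 22, 2046 CE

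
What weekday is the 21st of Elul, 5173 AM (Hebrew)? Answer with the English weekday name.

Equivalently 28 August 1413 Gregorian, JDN 2237387.
2237387 ≡ 5 (mod 7); counting from Monday = 0 gives Saturday.

Saturday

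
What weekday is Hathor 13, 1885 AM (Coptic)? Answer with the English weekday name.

Wednesday

Equivalently 23 November 2168 Gregorian, JDN 2513233.
2513233 ≡ 2 (mod 7); counting from Monday = 0 gives Wednesday.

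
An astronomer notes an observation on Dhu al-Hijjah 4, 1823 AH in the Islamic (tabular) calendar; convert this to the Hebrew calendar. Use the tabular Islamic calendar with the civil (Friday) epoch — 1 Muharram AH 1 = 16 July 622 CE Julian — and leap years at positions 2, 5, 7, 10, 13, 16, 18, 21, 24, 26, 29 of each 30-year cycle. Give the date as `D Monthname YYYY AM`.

4 Adar II 6151 AM

Julian Day Number of the source date = 2594424.
Converting JDN 2594424 to the Hebrew calendar gives 4 Adar II 6151 AM.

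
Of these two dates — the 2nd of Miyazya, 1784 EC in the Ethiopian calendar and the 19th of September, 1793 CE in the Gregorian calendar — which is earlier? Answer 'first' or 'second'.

first

The two dates have Julian Day Numbers 2375673 and 2376202 respectively.
Since 2375673 < 2376202, the first date comes first.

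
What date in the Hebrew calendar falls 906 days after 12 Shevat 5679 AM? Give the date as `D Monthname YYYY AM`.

1 Tammuz 5681 AM

The starting date is JDN 2421972; 2421972 + 906 = 2422878.
JDN 2422878 corresponds to 1 Tammuz 5681 AM.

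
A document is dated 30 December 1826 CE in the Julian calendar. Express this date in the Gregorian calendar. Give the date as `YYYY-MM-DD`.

1827-01-11

At this point the Julian calendar is 12 days behind the Gregorian.
30 December 1826 Julian + 12 days → 11 January 1827 Gregorian.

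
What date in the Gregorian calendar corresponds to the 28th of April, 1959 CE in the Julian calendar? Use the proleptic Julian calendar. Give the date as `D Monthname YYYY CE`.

11 May 1959 CE

At this point the Julian calendar is 13 days behind the Gregorian.
28 April 1959 Julian + 13 days → 11 May 1959 Gregorian.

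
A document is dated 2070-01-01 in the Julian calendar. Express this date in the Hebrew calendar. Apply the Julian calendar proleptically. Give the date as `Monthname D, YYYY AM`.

Shevat 2, 5830 AM

The source date corresponds to 14 January 2070 in the Gregorian calendar (JDN 2477126).
That day falls on 2 Shevat 5830 AM in the Hebrew calendar.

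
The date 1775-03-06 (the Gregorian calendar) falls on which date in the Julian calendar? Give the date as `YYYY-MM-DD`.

For dates in this range the Gregorian date is 11 days ahead of the Julian.
6 March 1775 Gregorian − 11 days → 23 February 1775 Julian.

1775-02-23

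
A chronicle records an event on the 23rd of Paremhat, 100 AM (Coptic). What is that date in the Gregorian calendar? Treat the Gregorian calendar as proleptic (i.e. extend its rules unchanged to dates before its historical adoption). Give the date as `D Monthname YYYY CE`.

Both dates share Julian Day Number 1861392; in the Gregorian calendar that is 20 March 384 CE.

20 March 384 CE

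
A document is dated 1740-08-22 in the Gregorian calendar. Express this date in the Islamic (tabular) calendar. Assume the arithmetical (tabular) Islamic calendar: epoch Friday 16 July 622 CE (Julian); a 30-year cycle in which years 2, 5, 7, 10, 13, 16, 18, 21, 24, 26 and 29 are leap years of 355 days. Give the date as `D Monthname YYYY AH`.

29 Jumada al-Awwal 1153 AH

Both dates share Julian Day Number 2356816; in the tabular Islamic calendar that is 29 Jumada al-Awwal 1153 AH.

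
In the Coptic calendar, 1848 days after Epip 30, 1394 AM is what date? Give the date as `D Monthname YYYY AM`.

JDN of Epip 30, 1394 AM = 2334152.
2334152 + 1848 = 2336000.
JDN 2336000 in the Coptic calendar is 22 Mesori 1399 AM.

22 Mesori 1399 AM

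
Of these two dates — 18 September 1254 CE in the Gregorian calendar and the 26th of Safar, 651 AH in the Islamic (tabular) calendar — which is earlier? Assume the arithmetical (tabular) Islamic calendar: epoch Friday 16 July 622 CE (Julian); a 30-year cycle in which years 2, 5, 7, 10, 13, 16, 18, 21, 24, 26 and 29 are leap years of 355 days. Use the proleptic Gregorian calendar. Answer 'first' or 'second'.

First date → JDN 2179335; second date → JDN 2178833.
JDN 2178833 < JDN 2179335, so the second date is earlier.

second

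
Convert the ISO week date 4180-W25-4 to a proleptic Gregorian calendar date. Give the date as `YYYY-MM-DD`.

ISO week 1 of 4180 is the week containing the first Thursday of 4180.
Week 25, day 4 (Thursday) lands on 4180-06-22.

4180-06-22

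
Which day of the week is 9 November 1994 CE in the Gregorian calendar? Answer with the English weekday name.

Wednesday

Since JDN mod 7 = 2 (0 = Monday), the day is Wednesday.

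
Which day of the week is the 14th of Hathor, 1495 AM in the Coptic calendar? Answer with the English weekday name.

Saturday

This is JDN 2370786 (21 November 1778 Gregorian).
Since JDN mod 7 = 5 (0 = Monday), the day is Saturday.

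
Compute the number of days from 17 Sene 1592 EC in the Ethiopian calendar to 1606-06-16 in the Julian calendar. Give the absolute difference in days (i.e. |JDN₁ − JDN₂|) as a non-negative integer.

JDN of the first date = 2305620.
JDN of the second date = 2307816.
|2307816 − 2305620| = 2196.

2196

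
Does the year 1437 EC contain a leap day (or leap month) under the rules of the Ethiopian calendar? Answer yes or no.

no

1437 mod 4 = 1; in the Ethiopian calendar a year is leap when year mod 4 = 3, so it is a common year.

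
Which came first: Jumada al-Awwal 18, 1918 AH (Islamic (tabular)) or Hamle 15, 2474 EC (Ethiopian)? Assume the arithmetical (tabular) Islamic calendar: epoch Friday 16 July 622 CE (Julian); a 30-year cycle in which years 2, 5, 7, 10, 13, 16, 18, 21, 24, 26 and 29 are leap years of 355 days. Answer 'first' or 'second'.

second

First date → JDN 2627896; second date → JDN 2627798.
JDN 2627798 < JDN 2627896, so the second date is earlier.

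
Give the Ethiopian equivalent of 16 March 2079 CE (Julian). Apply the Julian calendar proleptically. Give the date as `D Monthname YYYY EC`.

Julian Day Number of the source date = 2480487.
Converting JDN 2480487 to the Ethiopian calendar gives 20 Megabit 2071 EC.

20 Megabit 2071 EC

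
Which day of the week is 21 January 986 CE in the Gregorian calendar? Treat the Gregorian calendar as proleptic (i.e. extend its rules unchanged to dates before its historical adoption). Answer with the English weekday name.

Saturday

JDN 2081210 mod 7 = 5, and JDN 0 was a Monday, so this is a Saturday.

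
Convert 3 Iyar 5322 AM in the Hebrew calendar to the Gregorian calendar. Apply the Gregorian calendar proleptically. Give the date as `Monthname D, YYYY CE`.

April 18, 1562 CE

Julian Day Number of the source date = 2291676.
Converting JDN 2291676 to the Gregorian calendar gives 18 April 1562 CE.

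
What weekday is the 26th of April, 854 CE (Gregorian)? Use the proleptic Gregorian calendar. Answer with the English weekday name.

2033093 ≡ 6 (mod 7); counting from Monday = 0 gives Sunday.

Sunday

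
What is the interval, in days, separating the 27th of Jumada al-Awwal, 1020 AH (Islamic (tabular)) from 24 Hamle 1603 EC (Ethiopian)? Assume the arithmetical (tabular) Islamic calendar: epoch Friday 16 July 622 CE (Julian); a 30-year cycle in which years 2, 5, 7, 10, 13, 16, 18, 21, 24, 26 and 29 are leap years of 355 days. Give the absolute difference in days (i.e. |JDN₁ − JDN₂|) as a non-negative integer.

First date → JDN 2309684; second date → JDN 2309674.
The interval is |2309684 − 2309674| = 10 days.

10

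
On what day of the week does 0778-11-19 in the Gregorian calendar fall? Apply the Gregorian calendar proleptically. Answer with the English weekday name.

Sunday

2005541 ≡ 6 (mod 7); counting from Monday = 0 gives Sunday.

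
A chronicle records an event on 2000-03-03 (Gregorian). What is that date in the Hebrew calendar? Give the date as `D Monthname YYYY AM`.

Both dates share Julian Day Number 2451607; in the Hebrew calendar that is 26 Adar I 5760 AM.

26 Adar I 5760 AM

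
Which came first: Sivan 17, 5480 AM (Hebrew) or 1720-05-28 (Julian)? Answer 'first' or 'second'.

second

Converting both to JDN: 2349451 vs 2349436; the smaller is the second.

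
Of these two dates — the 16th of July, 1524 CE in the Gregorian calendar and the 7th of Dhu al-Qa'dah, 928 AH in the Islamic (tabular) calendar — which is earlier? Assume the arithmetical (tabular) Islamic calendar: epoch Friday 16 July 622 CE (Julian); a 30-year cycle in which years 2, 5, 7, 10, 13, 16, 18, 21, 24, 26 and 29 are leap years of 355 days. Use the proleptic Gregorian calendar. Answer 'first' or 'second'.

second

The two dates have Julian Day Numbers 2277886 and 2277239 respectively.
Since 2277239 < 2277886, the second date comes first.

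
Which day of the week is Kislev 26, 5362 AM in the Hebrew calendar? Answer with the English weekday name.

Thursday

In the Gregorian calendar this is 20 December 1601 (JDN 2306167).
Since JDN mod 7 = 3 (0 = Monday), the day is Thursday.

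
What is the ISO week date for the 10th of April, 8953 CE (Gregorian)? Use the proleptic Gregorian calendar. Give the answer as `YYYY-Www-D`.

8953-W15-2

The weekday is Tuesday (ISO weekday 2).
That Tuesday belongs to ISO week 15 of ISO year 8953.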